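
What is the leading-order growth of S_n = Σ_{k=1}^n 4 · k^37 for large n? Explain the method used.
S_n ~ 2 · n^38 / 19

By integral comparison (Euler-Maclaurin), Σ_{k=1}^n 4 · k^37 = 4 · ∫_0^n x^37 dx + O(n^37) = 4 · n^38/38 = 2 · n^38 / 19 + O(n^37). (Equivalently, Faulhaber's formula gives the same leading term.)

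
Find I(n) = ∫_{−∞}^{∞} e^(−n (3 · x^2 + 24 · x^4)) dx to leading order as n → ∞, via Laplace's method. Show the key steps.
I(n) ~ sqrt(π/(3n))

φ(x) = 3 · x^2 + 24 · x^4 has its unique global minimum at x* = 0 (since φ'(x) = 6x + 96x^3 = 0 only at x = 0 for real x with both coefficients positive, and φ → ∞ as |x| → ∞). At x* = 0, φ(0) = 0 and φ''(0) = 6. Laplace's method then gives
  I(n) ~ sqrt(2π / (n · φ''(0))) · e^(−n φ(0)) = sqrt(2π / (6n)) = sqrt(π/(3n)).
The 24 · x^4 term contributes only at subleading order (an O(1/n) relative correction).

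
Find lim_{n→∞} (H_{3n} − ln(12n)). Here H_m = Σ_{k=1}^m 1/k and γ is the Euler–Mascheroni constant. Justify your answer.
lim = −ln 4 + γ

By Euler-Maclaurin, H_m = ln m + γ + O(1/m). So
  H_{3n} − ln(12n) = ln(3n) + γ − ln(12n) + O(1/n)
                       = ln(3/12) + γ + O(1/n).
Hence the limit is ln(3/12) + γ (= −ln 4).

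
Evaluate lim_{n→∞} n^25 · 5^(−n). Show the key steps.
lim = 0

Exponentials with base > 1 dominate every fixed polynomial: for any fixed c, n^c / 5^n → 0 as n → ∞ (e.g. by the ratio test, or by writing 5^n = e^(n ln 5) and noting e^(n ln 5) / n^c → ∞). Hence n^25 · 5^(−n) = n^25 / 5^n → 0.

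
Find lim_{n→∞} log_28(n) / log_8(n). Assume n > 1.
lim = ln(8) / ln(28) = log_28(8)

Change of base: log_28(n) = ln n / ln 28 and log_8(n) = ln n / ln 8. The ratio is (ln n / ln 28) · (ln 8 / ln n) = ln 8 / ln 28, a constant independent of n. So the limit is ln 8 / ln 28 = log_28(8).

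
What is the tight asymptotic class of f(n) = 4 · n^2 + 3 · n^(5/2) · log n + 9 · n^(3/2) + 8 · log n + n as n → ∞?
f(n) ∈ Θ(n^(5/2) · log n)

Compare the terms by growth order. For large n, n^a · (log n)^b dominates n^a' · (log n)^b' iff a > a', or (a = a' and b > b'). Ranking the 5 terms shows the dominant one is 3 · n^(5/2) · log n. Hence f(n) ∈ Θ(n^(5/2) · log n).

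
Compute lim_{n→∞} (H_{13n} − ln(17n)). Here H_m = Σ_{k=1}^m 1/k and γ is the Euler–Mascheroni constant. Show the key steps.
lim = ln(13/17) + γ

By Euler-Maclaurin, H_m = ln m + γ + O(1/m). So
  H_{13n} − ln(17n) = ln(13n) + γ − ln(17n) + O(1/n)
                       = ln(13/17) + γ + O(1/n).
Hence the limit is ln(13/17) + γ.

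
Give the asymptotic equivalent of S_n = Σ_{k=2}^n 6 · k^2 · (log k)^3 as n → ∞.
S_n ~ 2 · n^3 · (log n)^3

By integral comparison, S_n = ∫_1^n 6 · x^2 · (log x)^3 dx + O(n^2 · (log n)^3). For the integral, the leading term of ∫_1^n x^2 (log x)^3 dx is n^3/3 · (log n)^3 (by repeated integration by parts; each step lowers the log-exponent and produces a relatively O(1/log n) correction). Hence S_n ~ 2 · n^3 · (log n)^3.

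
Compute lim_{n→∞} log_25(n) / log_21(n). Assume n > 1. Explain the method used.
lim = ln(21) / ln(25) = log_25(21)

Change of base: log_25(n) = ln n / ln 25 and log_21(n) = ln n / ln 21. The ratio is (ln n / ln 25) · (ln 21 / ln n) = ln 21 / ln 25, a constant independent of n. So the limit is ln 21 / ln 25 = log_25(21).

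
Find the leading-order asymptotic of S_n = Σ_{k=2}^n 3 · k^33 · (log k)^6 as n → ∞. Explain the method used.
S_n ~ 3 · n^34 · (log n)^6 / 34

By integral comparison, S_n = ∫_1^n 3 · x^33 · (log x)^6 dx + O(n^33 · (log n)^6). For the integral, the leading term of ∫_1^n x^33 (log x)^6 dx is n^34/34 · (log n)^6 (by repeated integration by parts; each step lowers the log-exponent and produces a relatively O(1/log n) correction). Hence S_n ~ 3 · n^34 · (log n)^6 / 34.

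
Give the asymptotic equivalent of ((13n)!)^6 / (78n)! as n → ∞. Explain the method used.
((13n)!)^6/(78n)! ~ ((2π·13n)^(5/2) / sqrt(6)) · 6^(−6·13n)  →  0

Write N = 13n. Stirling: N! ~ sqrt(2π N)(N/e)^N and (6N)! ~ sqrt(2π·6N)·(6N/e)^(6N).
  (N!)^6/(6N)! ~ (2π N)^(6/2) (N/e)^(6N) / [sqrt(2π·6N) (6N/e)^(6N)]
     = (2π N)^(6/2) / sqrt(2π·6N) · (N/(6N))^(6N)
     = (2π N)^((6−1)/2) / sqrt(6) · 6^(−6N).
Since 6^6 > 1, the factor 6^(−6N) decays exponentially, so the ratio → 0. Substituting N = 13n gives the stated form.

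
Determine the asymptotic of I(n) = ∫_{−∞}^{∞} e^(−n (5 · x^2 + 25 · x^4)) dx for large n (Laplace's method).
I(n) ~ sqrt(π/(5n))

φ(x) = 5 · x^2 + 25 · x^4 has its unique global minimum at x* = 0 (since φ'(x) = 10x + 100x^3 = 0 only at x = 0 for real x with both coefficients positive, and φ → ∞ as |x| → ∞). At x* = 0, φ(0) = 0 and φ''(0) = 10. Laplace's method then gives
  I(n) ~ sqrt(2π / (n · φ''(0))) · e^(−n φ(0)) = sqrt(2π / (10n)) = sqrt(π/(5n)).
The 25 · x^4 term contributes only at subleading order (an O(1/n) relative correction).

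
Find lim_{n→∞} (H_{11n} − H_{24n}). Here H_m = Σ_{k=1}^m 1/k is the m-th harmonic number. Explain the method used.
lim = ln(11/24)

Euler-Maclaurin gives H_m = ln m + γ + 1/(2m) + O(1/m^2). The γ and O(1/m) terms cancel in the difference:
  H_{11n} − H_{24n} = ln(11n) − ln(24n) + O(1/n) = ln(11/24) + O(1/n).
Hence the limit is ln(11/24).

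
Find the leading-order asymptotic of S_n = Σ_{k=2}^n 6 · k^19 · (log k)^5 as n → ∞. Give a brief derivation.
S_n ~ 3 · n^20 · (log n)^5 / 10

By integral comparison, S_n = ∫_1^n 6 · x^19 · (log x)^5 dx + O(n^19 · (log n)^5). For the integral, the leading term of ∫_1^n x^19 (log x)^5 dx is n^20/20 · (log n)^5 (by repeated integration by parts; each step lowers the log-exponent and produces a relatively O(1/log n) correction). Hence S_n ~ 3 · n^20 · (log n)^5 / 10.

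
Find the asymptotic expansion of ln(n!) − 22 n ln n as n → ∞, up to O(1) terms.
ln(n!) − 22 n ln n = −21 n ln n − n + (1/2) ln(2π n) + O(1/n)

Stirling: ln((n)!) = n ln(n) − n + (1/2) ln(2π·n) + O(1/n).
Here n ln(n) = n ln n.
Subtract 22n ln n: leading term is (1 − 22) n ln n = −21 n ln n. The next term is −n. Then the (1/2) ln(2π·n) correction.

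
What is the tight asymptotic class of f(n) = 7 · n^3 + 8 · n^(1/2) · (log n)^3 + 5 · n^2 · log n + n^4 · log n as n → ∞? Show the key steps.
f(n) ∈ Θ(n^4 · log n)

Compare the terms by growth order. For large n, n^a · (log n)^b dominates n^a' · (log n)^b' iff a > a', or (a = a' and b > b'). Ranking the 4 terms shows the dominant one is n^4 · log n. Hence f(n) ∈ Θ(n^4 · log n).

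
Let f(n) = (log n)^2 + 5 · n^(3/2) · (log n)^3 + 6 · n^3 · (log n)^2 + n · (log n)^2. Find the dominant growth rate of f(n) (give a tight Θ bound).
f(n) ∈ Θ(n^3 · (log n)^2)

Compare the terms by growth order. For large n, n^a · (log n)^b dominates n^a' · (log n)^b' iff a > a', or (a = a' and b > b'). Ranking the 4 terms shows the dominant one is 6 · n^3 · (log n)^2. Hence f(n) ∈ Θ(n^3 · (log n)^2).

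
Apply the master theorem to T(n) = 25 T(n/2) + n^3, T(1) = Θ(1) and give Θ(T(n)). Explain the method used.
T(n) = Θ(n^(log_2 25))

Master theorem: compare f(n) = n^3 to n^(log_2 25) where log_2 25 ≈ 4.644. Since 3 < log_2 25, we have f(n) = O(n^(log_2 25 − ε)) for some ε > 0 — Case 1. Hence T(n) = Θ(n^(log_2 25)).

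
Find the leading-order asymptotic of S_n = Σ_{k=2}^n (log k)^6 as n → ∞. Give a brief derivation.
S_n ~ n · (log n)^6

By integral comparison, S_n = ∫_1^n (log x)^6 dx + O((log n)^6). For the integral, the leading term of ∫_1^n (log x)^6 dx is n · (log n)^6 (by repeated integration by parts; each step lowers the log-exponent and produces a relatively O(1/log n) correction). Hence S_n ~ n · (log n)^6.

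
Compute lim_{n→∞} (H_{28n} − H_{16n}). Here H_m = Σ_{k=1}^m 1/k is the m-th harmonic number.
lim = ln(28/16) = ln(7/4)

Euler-Maclaurin gives H_m = ln m + γ + 1/(2m) + O(1/m^2). The γ and O(1/m) terms cancel in the difference:
  H_{28n} − H_{16n} = ln(28n) − ln(16n) + O(1/n) = ln(28/16) + O(1/n).
Hence the limit is ln(28/16) = ln(7/4).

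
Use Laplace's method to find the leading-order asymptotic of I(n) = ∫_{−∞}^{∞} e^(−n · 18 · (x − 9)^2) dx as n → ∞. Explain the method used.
I(n) = sqrt(π/(18n))

Here φ(x) = 18 · (x − 9)^2 has its unique minimum at x* = 9 with φ(x*) = 0 and φ''(x*) = 36. Laplace's method gives
  I(n) ~ e^(−n φ(x*)) · sqrt(2π / (n · φ''(x*))) = sqrt(2π / (36n)) = sqrt(π/(18n)).
This is exact: substituting u = (x − 9)·sqrt(18n) gives I(n) = (1/sqrt(18n)) ∫_{−∞}^{∞} e^(−u^2) du = sqrt(π/(18n)).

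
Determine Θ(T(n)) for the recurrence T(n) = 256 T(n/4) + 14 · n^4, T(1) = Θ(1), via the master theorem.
T(n) = Θ(n^4 log n)

log_4 256 = 4, and f(n) = 14 · n^4 = Θ(n^(log_4 256)). This is Case 2 of the master theorem: T(n) = Θ(f(n) · log n) = Θ(n^4 log n).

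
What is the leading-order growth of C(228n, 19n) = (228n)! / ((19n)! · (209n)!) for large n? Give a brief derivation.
C(228n, 19n) ~ (8916100448256/285311670611)^(19n) · sqrt(6/(11π·19n))

Write N = 19n. Apply Stirling to each factorial:
  (12N)! ~ sqrt(2π·12N) · (12N/e)^(12N),
  N! ~ sqrt(2π N) · (N/e)^N,
  (11N)! ~ sqrt(2π·11N) · (11N/e)^(11N).
The exponential factors combine to (12N)^(12N) / (N^N · (11N)^(11N)) = 12^(12N)/11^(11N) = (12^12/11^11)^N = (8916100448256/285311670611)^N.
The square-root prefactors combine to sqrt(2π·12N) / (sqrt(2π N)·sqrt(2π·11N)) = sqrt(12 / (2π·11·N)) = sqrt(6/(11π·19n)).
Substituting N = 19n: C(228n, 19n) ~ (8916100448256/285311670611)^(19n) · sqrt(6/(11π·19n)).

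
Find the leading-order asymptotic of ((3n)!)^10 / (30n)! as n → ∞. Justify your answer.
((3n)!)^10/(30n)! ~ ((2π·3n)^(9/2) / sqrt(10)) · 10^(−10·3n)  →  0

Write N = 3n. Stirling: N! ~ sqrt(2π N)(N/e)^N and (10N)! ~ sqrt(2π·10N)·(10N/e)^(10N).
  (N!)^10/(10N)! ~ (2π N)^(10/2) (N/e)^(10N) / [sqrt(2π·10N) (10N/e)^(10N)]
     = (2π N)^(10/2) / sqrt(2π·10N) · (N/(10N))^(10N)
     = (2π N)^((10−1)/2) / sqrt(10) · 10^(−10N).
Since 10^10 > 1, the factor 10^(−10N) decays exponentially, so the ratio → 0. Substituting N = 3n gives the stated form.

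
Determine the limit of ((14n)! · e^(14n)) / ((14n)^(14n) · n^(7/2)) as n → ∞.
lim = 0

Stirling: (14n)! ~ sqrt(2π·14n) · (14n/e)^(14n). Hence
  (14n)! · e^(14n) / (14n)^(14n) ~ sqrt(2π·14n).
Dividing by n^(7/2): sqrt(2π·14n) / n^(7/2) = sqrt(2π·14) · n^((1−7)/2), so the expression behaves like sqrt(2π·14) · n^((1−7)/2) → 0.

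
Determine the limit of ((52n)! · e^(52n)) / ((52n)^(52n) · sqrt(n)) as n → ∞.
lim = sqrt(2π·52)

Stirling: (52n)! ~ sqrt(2π·52n) · (52n/e)^(52n). Hence
  (52n)! · e^(52n) / (52n)^(52n) ~ sqrt(2π·52n).
Dividing by sqrt(n): sqrt(2π·52n) / sqrt(n) = sqrt(2π·52) · n^((1−1)/2), so the limit is sqrt(2π·52).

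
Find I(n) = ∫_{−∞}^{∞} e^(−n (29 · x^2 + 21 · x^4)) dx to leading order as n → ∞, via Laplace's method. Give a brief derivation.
I(n) ~ sqrt(π/(29n))

φ(x) = 29 · x^2 + 21 · x^4 has its unique global minimum at x* = 0 (since φ'(x) = 58x + 84x^3 = 0 only at x = 0 for real x with both coefficients positive, and φ → ∞ as |x| → ∞). At x* = 0, φ(0) = 0 and φ''(0) = 58. Laplace's method then gives
  I(n) ~ sqrt(2π / (n · φ''(0))) · e^(−n φ(0)) = sqrt(2π / (58n)) = sqrt(π/(29n)).
The 21 · x^4 term contributes only at subleading order (an O(1/n) relative correction).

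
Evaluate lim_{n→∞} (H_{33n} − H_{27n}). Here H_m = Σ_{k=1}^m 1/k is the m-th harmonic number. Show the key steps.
lim = ln(33/27) = ln(11/9)

Euler-Maclaurin gives H_m = ln m + γ + 1/(2m) + O(1/m^2). The γ and O(1/m) terms cancel in the difference:
  H_{33n} − H_{27n} = ln(33n) − ln(27n) + O(1/n) = ln(33/27) + O(1/n).
Hence the limit is ln(33/27) = ln(11/9).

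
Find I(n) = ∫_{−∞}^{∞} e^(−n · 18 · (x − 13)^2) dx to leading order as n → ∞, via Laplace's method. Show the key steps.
I(n) = sqrt(π/(18n))

Here φ(x) = 18 · (x − 13)^2 has its unique minimum at x* = 13 with φ(x*) = 0 and φ''(x*) = 36. Laplace's method gives
  I(n) ~ e^(−n φ(x*)) · sqrt(2π / (n · φ''(x*))) = sqrt(2π / (36n)) = sqrt(π/(18n)).
This is exact: substituting u = (x − 13)·sqrt(18n) gives I(n) = (1/sqrt(18n)) ∫_{−∞}^{∞} e^(−u^2) du = sqrt(π/(18n)).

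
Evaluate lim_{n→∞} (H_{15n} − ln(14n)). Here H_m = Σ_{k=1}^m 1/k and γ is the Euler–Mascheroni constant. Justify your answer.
lim = ln(15/14) + γ

By Euler-Maclaurin, H_m = ln m + γ + O(1/m). So
  H_{15n} − ln(14n) = ln(15n) + γ − ln(14n) + O(1/n)
                       = ln(15/14) + γ + O(1/n).
Hence the limit is ln(15/14) + γ.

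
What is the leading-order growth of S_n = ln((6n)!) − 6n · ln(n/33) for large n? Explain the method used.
S_n ~ 6n · (ln 198 − 1) + O(ln n)

Stirling: ln((6n)!) = 6n ln(6n) − 6n + O(ln n).
  S_n = 6n ln(6n) − 6n − 6n ln(n/33) + O(ln n)
      = 6n ln(6n) − 6n ln n + 6n ln 33 − 6n + O(ln n)
      = 6n ln 6 + 6n ln 33 − 6n + O(ln n)
      = 6n (ln 198 − 1) + O(ln n).
Numerically ln(198) − 1 ≈ 4.2883.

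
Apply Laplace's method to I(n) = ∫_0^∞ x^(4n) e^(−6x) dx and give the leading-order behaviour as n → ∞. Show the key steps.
I(n) ~ (sqrt(2π·4n) / 6) · (4n/(6e))^(4n)

Write the integrand as exp(4n ln x − 6x) and set f(x) = 4n ln x − 6x. Then f'(x) = 4n/x − 6 = 0 at x* = 4n/6, and f''(x*) = −4n/x*^2 = −6^2/(4n). Laplace's method (interior maximum) gives
  I(n) ~ e^(f(x*)) · sqrt(2π / |f''(x*)|)
        = exp(4n ln(4n/6) − 4n) · sqrt(2π · 4n / 6^2)
        = (4n/6)^(4n) e^(−4n) · sqrt(2π·4n) / 6
        = (sqrt(2π·4n) / 6) · (4n/(6e))^(4n).
This matches Γ(4n+1)/6^(4n+1) with Stirling applied to Γ.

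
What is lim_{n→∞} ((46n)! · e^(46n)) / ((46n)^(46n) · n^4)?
lim = 0

Stirling: (46n)! ~ sqrt(2π·46n) · (46n/e)^(46n). Hence
  (46n)! · e^(46n) / (46n)^(46n) ~ sqrt(2π·46n).
Dividing by n^4: sqrt(2π·46n) / n^4 = sqrt(2π·46) · n^((1−8)/2), so the expression behaves like sqrt(2π·46) · n^((1−8)/2) → 0.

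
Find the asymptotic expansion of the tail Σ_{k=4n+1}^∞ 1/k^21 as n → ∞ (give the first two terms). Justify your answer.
Σ_{k>4n} 1/k^21 = 1/(20 · (4n)^20) − 1/(2 · (4n)^21) + O(1/(4n)^22)

Compare to the integral: ∫_{4n}^∞ x^(−21) dx = [−x^(−20)/20]_{4n}^∞ = 1/((21−1)·(4n)^20). The Euler-Maclaurin correction adds −f(4n)/2 = −1/(2·(4n)^21). Euler-Maclaurin then gives
  Σ_{k>4n} 1/k^21 = ∫_{4n}^∞ dx/x^21 − 1/(2·(4n)^21) + O(1/(4n)^22).
(Equivalently this is ζ(21) − Σ_{k≤4n} 1/k^21.)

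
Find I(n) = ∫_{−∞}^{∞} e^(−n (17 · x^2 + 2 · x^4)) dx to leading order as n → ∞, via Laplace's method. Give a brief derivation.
I(n) ~ sqrt(π/(17n))

φ(x) = 17 · x^2 + 2 · x^4 has its unique global minimum at x* = 0 (since φ'(x) = 34x + 8x^3 = 0 only at x = 0 for real x with both coefficients positive, and φ → ∞ as |x| → ∞). At x* = 0, φ(0) = 0 and φ''(0) = 34. Laplace's method then gives
  I(n) ~ sqrt(2π / (n · φ''(0))) · e^(−n φ(0)) = sqrt(2π / (34n)) = sqrt(π/(17n)).
The 2 · x^4 term contributes only at subleading order (an O(1/n) relative correction).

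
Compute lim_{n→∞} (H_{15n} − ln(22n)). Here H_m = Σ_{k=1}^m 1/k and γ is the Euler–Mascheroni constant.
lim = ln(15/22) + γ

By Euler-Maclaurin, H_m = ln m + γ + O(1/m). So
  H_{15n} − ln(22n) = ln(15n) + γ − ln(22n) + O(1/n)
                       = ln(15/22) + γ + O(1/n).
Hence the limit is ln(15/22) + γ.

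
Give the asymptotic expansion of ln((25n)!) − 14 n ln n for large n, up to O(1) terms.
ln((25n)!) − 14 n ln n = 11 n ln n + 25(ln 25 − 1) n + (1/2) ln(2π·25n) + O(1/n)

Stirling: ln((25n)!) = 25n ln(25n) − 25n + (1/2) ln(2π·25n) + O(1/n).
Expand 25n ln(25n) = 25n (ln n + ln 25) = 25n ln n + 25n ln 25.
Subtract 14n ln n: leading term is (25 − 14) n ln n = 11 n ln n. The next term is 25n ln 25 − 25n = 25(ln 25 − 1) n. Then the (1/2) ln(2π·25n) correction.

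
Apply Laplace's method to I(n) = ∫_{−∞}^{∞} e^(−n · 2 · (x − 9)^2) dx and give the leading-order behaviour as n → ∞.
I(n) = sqrt(π/(2n))

Here φ(x) = 2 · (x − 9)^2 has its unique minimum at x* = 9 with φ(x*) = 0 and φ''(x*) = 4. Laplace's method gives
  I(n) ~ e^(−n φ(x*)) · sqrt(2π / (n · φ''(x*))) = sqrt(2π / (4n)) = sqrt(π/(2n)).
This is exact: substituting u = (x − 9)·sqrt(2n) gives I(n) = (1/sqrt(2n)) ∫_{−∞}^{∞} e^(−u^2) du = sqrt(π/(2n)).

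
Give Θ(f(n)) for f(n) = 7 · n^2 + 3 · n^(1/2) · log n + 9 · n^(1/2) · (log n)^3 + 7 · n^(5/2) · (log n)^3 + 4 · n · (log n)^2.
f(n) ∈ Θ(n^(5/2) · (log n)^3)

Compare the terms by growth order. For large n, n^a · (log n)^b dominates n^a' · (log n)^b' iff a > a', or (a = a' and b > b'). Ranking the 5 terms shows the dominant one is 7 · n^(5/2) · (log n)^3. Hence f(n) ∈ Θ(n^(5/2) · (log n)^3).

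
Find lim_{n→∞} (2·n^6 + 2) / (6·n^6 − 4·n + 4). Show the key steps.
lim = 2/6 = 1/3

For large n the leading n^6 terms dominate both numerator and denominator. Dividing top and bottom by n^6, every other term tends to 0, leaving 2/6 = 1/3.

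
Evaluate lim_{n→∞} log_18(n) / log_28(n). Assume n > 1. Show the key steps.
lim = ln(28) / ln(18) = log_18(28)

Change of base: log_18(n) = ln n / ln 18 and log_28(n) = ln n / ln 28. The ratio is (ln n / ln 18) · (ln 28 / ln n) = ln 28 / ln 18, a constant independent of n. So the limit is ln 28 / ln 18 = log_18(28).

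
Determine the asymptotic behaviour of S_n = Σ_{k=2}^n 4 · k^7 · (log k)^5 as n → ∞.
S_n ~ n^8 · (log n)^5 / 2

By integral comparison, S_n = ∫_1^n 4 · x^7 · (log x)^5 dx + O(n^7 · (log n)^5). For the integral, the leading term of ∫_1^n x^7 (log x)^5 dx is n^8/8 · (log n)^5 (by repeated integration by parts; each step lowers the log-exponent and produces a relatively O(1/log n) correction). Hence S_n ~ n^8 · (log n)^5 / 2.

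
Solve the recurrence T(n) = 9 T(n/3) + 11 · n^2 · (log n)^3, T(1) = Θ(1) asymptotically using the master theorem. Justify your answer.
T(n) = Θ(n^2 · (log n)^4)

Here log_3 9 = 2 and f(n) = 11 · n^2 · (log n)^3 = Θ(n^(log_3 9) · (log n)^3). This is the extended Case 2 of the master theorem (f matches the critical exponent up to log factors), giving T(n) = Θ(n^(log_3 9) · (log n)^(3+1)) = Θ(n^2 · (log n)^4).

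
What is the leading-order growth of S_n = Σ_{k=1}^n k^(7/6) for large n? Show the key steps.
S_n ~ (6/13) · n^(13/6)

Integral comparison: Σ_{k=1}^n k^(7/6) = ∫_0^n x^(7/6) dx + O(n^(7/6)). The integral is n^(1 + 7/6) / (1 + 7/6) = n^((7+6)/6) / ((7+6)/6) = (6/13) · n^(13/6).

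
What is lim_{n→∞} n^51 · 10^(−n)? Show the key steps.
lim = 0

Exponentials with base > 1 dominate every fixed polynomial: for any fixed c, n^c / 10^n → 0 as n → ∞ (e.g. by the ratio test, or by writing 10^n = e^(n ln 10) and noting e^(n ln 10) / n^c → ∞). Hence n^51 · 10^(−n) = n^51 / 10^n → 0.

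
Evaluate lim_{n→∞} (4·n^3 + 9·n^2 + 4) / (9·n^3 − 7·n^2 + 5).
lim = 4/9

For large n the leading n^3 terms dominate both numerator and denominator. Dividing top and bottom by n^3, every other term tends to 0, leaving 4/9.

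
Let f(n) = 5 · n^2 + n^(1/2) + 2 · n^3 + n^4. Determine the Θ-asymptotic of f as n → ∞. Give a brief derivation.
f(n) ∈ Θ(n^4)

Compare the terms by growth order. For large n, n^a · (log n)^b dominates n^a' · (log n)^b' iff a > a', or (a = a' and b > b'). Ranking the 4 terms shows the dominant one is n^4. Hence f(n) ∈ Θ(n^4).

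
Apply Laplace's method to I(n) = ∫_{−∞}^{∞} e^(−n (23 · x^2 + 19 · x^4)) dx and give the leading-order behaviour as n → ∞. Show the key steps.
I(n) ~ sqrt(π/(23n))

φ(x) = 23 · x^2 + 19 · x^4 has its unique global minimum at x* = 0 (since φ'(x) = 46x + 76x^3 = 0 only at x = 0 for real x with both coefficients positive, and φ → ∞ as |x| → ∞). At x* = 0, φ(0) = 0 and φ''(0) = 46. Laplace's method then gives
  I(n) ~ sqrt(2π / (n · φ''(0))) · e^(−n φ(0)) = sqrt(2π / (46n)) = sqrt(π/(23n)).
The 19 · x^4 term contributes only at subleading order (an O(1/n) relative correction).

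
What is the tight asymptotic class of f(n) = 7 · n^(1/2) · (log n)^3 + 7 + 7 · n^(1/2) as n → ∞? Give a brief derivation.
f(n) ∈ Θ(n^(1/2) · (log n)^3)

Compare the terms by growth order. For large n, n^a · (log n)^b dominates n^a' · (log n)^b' iff a > a', or (a = a' and b > b'). Ranking the 3 terms shows the dominant one is 7 · n^(1/2) · (log n)^3. Hence f(n) ∈ Θ(n^(1/2) · (log n)^3).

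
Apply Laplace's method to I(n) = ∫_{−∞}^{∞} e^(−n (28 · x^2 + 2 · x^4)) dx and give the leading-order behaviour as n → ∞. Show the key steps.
I(n) ~ sqrt(π/(28n))

φ(x) = 28 · x^2 + 2 · x^4 has its unique global minimum at x* = 0 (since φ'(x) = 56x + 8x^3 = 0 only at x = 0 for real x with both coefficients positive, and φ → ∞ as |x| → ∞). At x* = 0, φ(0) = 0 and φ''(0) = 56. Laplace's method then gives
  I(n) ~ sqrt(2π / (n · φ''(0))) · e^(−n φ(0)) = sqrt(2π / (56n)) = sqrt(π/(28n)).
The 2 · x^4 term contributes only at subleading order (an O(1/n) relative correction).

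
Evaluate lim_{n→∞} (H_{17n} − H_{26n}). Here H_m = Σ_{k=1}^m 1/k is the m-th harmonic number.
lim = ln(17/26)

Euler-Maclaurin gives H_m = ln m + γ + 1/(2m) + O(1/m^2). The γ and O(1/m) terms cancel in the difference:
  H_{17n} − H_{26n} = ln(17n) − ln(26n) + O(1/n) = ln(17/26) + O(1/n).
Hence the limit is ln(17/26).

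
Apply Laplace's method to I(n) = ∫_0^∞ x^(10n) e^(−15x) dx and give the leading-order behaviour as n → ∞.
I(n) ~ (sqrt(2π·10n) / 15) · (10n/(15e))^(10n)

Write the integrand as exp(10n ln x − 15x) and set f(x) = 10n ln x − 15x. Then f'(x) = 10n/x − 15 = 0 at x* = 10n/15, and f''(x*) = −10n/x*^2 = −15^2/(10n). Laplace's method (interior maximum) gives
  I(n) ~ e^(f(x*)) · sqrt(2π / |f''(x*)|)
        = exp(10n ln(10n/15) − 10n) · sqrt(2π · 10n / 15^2)
        = (10n/15)^(10n) e^(−10n) · sqrt(2π·10n) / 15
        = (sqrt(2π·10n) / 15) · (10n/(15e))^(10n).
This matches Γ(10n+1)/15^(10n+1) with Stirling applied to Γ.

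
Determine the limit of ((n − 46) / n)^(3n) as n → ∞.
lim = e^(−138)

Rewrite as (1 − 46/n)^(3n). By the standard limit (1 + x/n)^n → e^x, we have (1 − 46/n)^n → e^(−46), and raising to the 3rd power gives e^(−138).
More precisely, ln[(1 − 46/n)^(3n)] = 3n · ln(1 − 46/n) = 3n · (-46/n + O(1/n^2)) = -138 + O(1/n) → -138.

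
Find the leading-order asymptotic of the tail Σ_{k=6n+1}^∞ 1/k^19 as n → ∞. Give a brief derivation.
Σ_{k>6n} 1/k^19 ~ 1/(18 · (6n)^18)

Compare to the integral: ∫_{6n}^∞ x^(−19) dx = [−x^(−18)/18]_{6n}^∞ = 1/((19−1)·(6n)^18). Euler-Maclaurin then gives
  Σ_{k>6n} 1/k^19 = ∫_{6n}^∞ dx/x^19 − 1/(2·(6n)^19) + O(1/(6n)^20).
(Equivalently this is ζ(19) − Σ_{k≤6n} 1/k^19.)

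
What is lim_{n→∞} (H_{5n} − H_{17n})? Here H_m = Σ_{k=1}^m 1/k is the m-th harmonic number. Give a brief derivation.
lim = ln(5/17)

Euler-Maclaurin gives H_m = ln m + γ + 1/(2m) + O(1/m^2). The γ and O(1/m) terms cancel in the difference:
  H_{5n} − H_{17n} = ln(5n) − ln(17n) + O(1/n) = ln(5/17) + O(1/n).
Hence the limit is ln(5/17).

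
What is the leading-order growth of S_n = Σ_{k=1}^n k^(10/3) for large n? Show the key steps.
S_n ~ (3/13) · n^(13/3)

Integral comparison: Σ_{k=1}^n k^(10/3) = ∫_0^n x^(10/3) dx + O(n^(10/3)). The integral is n^(1 + 10/3) / (1 + 10/3) = n^((10+3)/3) / ((10+3)/3) = (3/13) · n^(13/3).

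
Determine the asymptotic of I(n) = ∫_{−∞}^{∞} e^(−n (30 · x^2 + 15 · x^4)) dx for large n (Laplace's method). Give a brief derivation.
I(n) ~ sqrt(π/(30n))

φ(x) = 30 · x^2 + 15 · x^4 has its unique global minimum at x* = 0 (since φ'(x) = 60x + 60x^3 = 0 only at x = 0 for real x with both coefficients positive, and φ → ∞ as |x| → ∞). At x* = 0, φ(0) = 0 and φ''(0) = 60. Laplace's method then gives
  I(n) ~ sqrt(2π / (n · φ''(0))) · e^(−n φ(0)) = sqrt(2π / (60n)) = sqrt(π/(30n)).
The 15 · x^4 term contributes only at subleading order (an O(1/n) relative correction).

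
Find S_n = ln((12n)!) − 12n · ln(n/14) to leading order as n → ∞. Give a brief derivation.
S_n ~ 12n · (ln 168 − 1) + O(ln n)

Stirling: ln((12n)!) = 12n ln(12n) − 12n + O(ln n).
  S_n = 12n ln(12n) − 12n − 12n ln(n/14) + O(ln n)
      = 12n ln(12n) − 12n ln n + 12n ln 14 − 12n + O(ln n)
      = 12n ln 12 + 12n ln 14 − 12n + O(ln n)
      = 12n (ln 168 − 1) + O(ln n).
Numerically ln(168) − 1 ≈ 4.1240.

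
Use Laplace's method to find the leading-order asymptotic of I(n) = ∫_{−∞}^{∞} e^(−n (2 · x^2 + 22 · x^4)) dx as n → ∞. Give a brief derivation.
I(n) ~ sqrt(π/(2n))

φ(x) = 2 · x^2 + 22 · x^4 has its unique global minimum at x* = 0 (since φ'(x) = 4x + 88x^3 = 0 only at x = 0 for real x with both coefficients positive, and φ → ∞ as |x| → ∞). At x* = 0, φ(0) = 0 and φ''(0) = 4. Laplace's method then gives
  I(n) ~ sqrt(2π / (n · φ''(0))) · e^(−n φ(0)) = sqrt(2π / (4n)) = sqrt(π/(2n)).
The 22 · x^4 term contributes only at subleading order (an O(1/n) relative correction).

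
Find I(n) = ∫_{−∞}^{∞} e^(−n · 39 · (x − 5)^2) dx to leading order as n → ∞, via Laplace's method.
I(n) = sqrt(π/(39n))

Here φ(x) = 39 · (x − 5)^2 has its unique minimum at x* = 5 with φ(x*) = 0 and φ''(x*) = 78. Laplace's method gives
  I(n) ~ e^(−n φ(x*)) · sqrt(2π / (n · φ''(x*))) = sqrt(2π / (78n)) = sqrt(π/(39n)).
This is exact: substituting u = (x − 5)·sqrt(39n) gives I(n) = (1/sqrt(39n)) ∫_{−∞}^{∞} e^(−u^2) du = sqrt(π/(39n)).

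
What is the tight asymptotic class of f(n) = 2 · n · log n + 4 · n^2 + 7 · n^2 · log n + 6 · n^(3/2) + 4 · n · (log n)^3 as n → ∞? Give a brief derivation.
f(n) ∈ Θ(n^2 · log n)

Compare the terms by growth order. For large n, n^a · (log n)^b dominates n^a' · (log n)^b' iff a > a', or (a = a' and b > b'). Ranking the 5 terms shows the dominant one is 7 · n^2 · log n. Hence f(n) ∈ Θ(n^2 · log n).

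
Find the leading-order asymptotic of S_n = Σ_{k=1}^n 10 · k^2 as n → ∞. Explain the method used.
S_n ~ 10 · n^3 / 3

By integral comparison (Euler-Maclaurin), Σ_{k=1}^n 10 · k^2 = 10 · ∫_0^n x^2 dx + O(n^2) = 10 · n^3/3 + O(n^2). (Equivalently, Faulhaber's formula gives the same leading term.)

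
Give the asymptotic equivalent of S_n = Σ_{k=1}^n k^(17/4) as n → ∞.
S_n ~ (4/21) · n^(21/4)

Integral comparison: Σ_{k=1}^n k^(17/4) = ∫_0^n x^(17/4) dx + O(n^(17/4)). The integral is n^(1 + 17/4) / (1 + 17/4) = n^((17+4)/4) / ((17+4)/4) = (4/21) · n^(21/4).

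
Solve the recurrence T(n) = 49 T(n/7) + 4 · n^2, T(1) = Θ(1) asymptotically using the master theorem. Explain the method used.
T(n) = Θ(n^2 log n)

log_7 49 = 2, and f(n) = 4 · n^2 = Θ(n^(log_7 49)). This is Case 2 of the master theorem: T(n) = Θ(f(n) · log n) = Θ(n^2 log n).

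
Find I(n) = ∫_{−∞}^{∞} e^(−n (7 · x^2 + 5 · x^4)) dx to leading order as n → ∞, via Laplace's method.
I(n) ~ sqrt(π/(7n))

φ(x) = 7 · x^2 + 5 · x^4 has its unique global minimum at x* = 0 (since φ'(x) = 14x + 20x^3 = 0 only at x = 0 for real x with both coefficients positive, and φ → ∞ as |x| → ∞). At x* = 0, φ(0) = 0 and φ''(0) = 14. Laplace's method then gives
  I(n) ~ sqrt(2π / (n · φ''(0))) · e^(−n φ(0)) = sqrt(2π / (14n)) = sqrt(π/(7n)).
The 5 · x^4 term contributes only at subleading order (an O(1/n) relative correction).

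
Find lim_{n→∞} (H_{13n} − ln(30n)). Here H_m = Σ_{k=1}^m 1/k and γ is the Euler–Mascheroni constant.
lim = ln(13/30) + γ

By Euler-Maclaurin, H_m = ln m + γ + O(1/m). So
  H_{13n} − ln(30n) = ln(13n) + γ − ln(30n) + O(1/n)
                       = ln(13/30) + γ + O(1/n).
Hence the limit is ln(13/30) + γ.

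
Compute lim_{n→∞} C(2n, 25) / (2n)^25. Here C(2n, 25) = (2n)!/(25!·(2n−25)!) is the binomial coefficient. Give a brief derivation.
lim = 1/25! = 1/15511210043330985984000000

With N = 2n → ∞: C(N, 25) / N^25 = [N(N−1)…(N−24)] / (25! · N^25) = (1/25!) · 1 · (1 − 1/(2n)) · … · (1 − 24/(2n)). Each factor → 1 as N → ∞, so the limit is 1/25! = 1/15511210043330985984000000.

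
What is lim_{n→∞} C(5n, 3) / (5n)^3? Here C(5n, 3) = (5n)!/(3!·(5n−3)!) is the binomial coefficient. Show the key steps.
lim = 1/3! = 1/6

With N = 5n → ∞: C(N, 3) / N^3 = [N(N−1)…(N−2)] / (3! · N^3) = (1/3!) · 1 · (1 − 1/(5n)) · (1 − 2/(5n)). Each factor → 1 as N → ∞, so the limit is 1/3! = 1/6.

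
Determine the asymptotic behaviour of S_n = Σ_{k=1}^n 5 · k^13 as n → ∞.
S_n ~ 5 · n^14 / 14

By integral comparison (Euler-Maclaurin), Σ_{k=1}^n 5 · k^13 = 5 · ∫_0^n x^13 dx + O(n^13) = 5 · n^14/14 + O(n^13). (Equivalently, Faulhaber's formula gives the same leading term.)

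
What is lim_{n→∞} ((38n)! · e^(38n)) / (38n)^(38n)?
lim = ∞

Stirling: (38n)! ~ sqrt(2π·38n) · (38n/e)^(38n). Hence
  (38n)! · e^(38n) / (38n)^(38n) ~ sqrt(2π·38n) = sqrt(2π·38) · sqrt(n) → ∞.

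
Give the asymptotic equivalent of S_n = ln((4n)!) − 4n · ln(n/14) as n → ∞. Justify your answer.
S_n ~ 4n · (ln 56 − 1) + O(ln n)

Stirling: ln((4n)!) = 4n ln(4n) − 4n + O(ln n).
  S_n = 4n ln(4n) − 4n − 4n ln(n/14) + O(ln n)
      = 4n ln(4n) − 4n ln n + 4n ln 14 − 4n + O(ln n)
      = 4n ln 4 + 4n ln 14 − 4n + O(ln n)
      = 4n (ln 56 − 1) + O(ln n).
Numerically ln(56) − 1 ≈ 3.0254.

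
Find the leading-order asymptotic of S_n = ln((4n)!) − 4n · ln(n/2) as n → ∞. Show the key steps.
S_n ~ 4n · (ln 8 − 1) + O(ln n)

Stirling: ln((4n)!) = 4n ln(4n) − 4n + O(ln n).
  S_n = 4n ln(4n) − 4n − 4n ln(n/2) + O(ln n)
      = 4n ln(4n) − 4n ln n + 4n ln 2 − 4n + O(ln n)
      = 4n ln 4 + 4n ln 2 − 4n + O(ln n)
      = 4n (ln 8 − 1) + O(ln n).
Numerically ln(8) − 1 ≈ 1.0794.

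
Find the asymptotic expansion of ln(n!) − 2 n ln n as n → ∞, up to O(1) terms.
ln(n!) − 2 n ln n = −n ln n − n + (1/2) ln(2π n) + O(1/n)

Stirling: ln((n)!) = n ln(n) − n + (1/2) ln(2π·n) + O(1/n).
Here n ln(n) = n ln n.
Subtract 2n ln n: leading term is (1 − 2) n ln n = −n ln n. The next term is −n. Then the (1/2) ln(2π·n) correction.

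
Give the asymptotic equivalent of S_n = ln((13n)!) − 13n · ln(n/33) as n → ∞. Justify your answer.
S_n ~ 13n · (ln 429 − 1) + O(ln n)

Stirling: ln((13n)!) = 13n ln(13n) − 13n + O(ln n).
  S_n = 13n ln(13n) − 13n − 13n ln(n/33) + O(ln n)
      = 13n ln(13n) − 13n ln n + 13n ln 33 − 13n + O(ln n)
      = 13n ln 13 + 13n ln 33 − 13n + O(ln n)
      = 13n (ln 429 − 1) + O(ln n).
Numerically ln(429) − 1 ≈ 5.0615.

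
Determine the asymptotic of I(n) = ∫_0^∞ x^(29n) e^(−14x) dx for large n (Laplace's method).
I(n) ~ (sqrt(2π·29n) / 14) · (29n/(14e))^(29n)

Write the integrand as exp(29n ln x − 14x) and set f(x) = 29n ln x − 14x. Then f'(x) = 29n/x − 14 = 0 at x* = 29n/14, and f''(x*) = −29n/x*^2 = −14^2/(29n). Laplace's method (interior maximum) gives
  I(n) ~ e^(f(x*)) · sqrt(2π / |f''(x*)|)
        = exp(29n ln(29n/14) − 29n) · sqrt(2π · 29n / 14^2)
        = (29n/14)^(29n) e^(−29n) · sqrt(2π·29n) / 14
        = (sqrt(2π·29n) / 14) · (29n/(14e))^(29n).
This matches Γ(29n+1)/14^(29n+1) with Stirling applied to Γ.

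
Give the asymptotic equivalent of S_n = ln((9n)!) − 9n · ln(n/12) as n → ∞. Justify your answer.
S_n ~ 9n · (ln 108 − 1) + O(ln n)

Stirling: ln((9n)!) = 9n ln(9n) − 9n + O(ln n).
  S_n = 9n ln(9n) − 9n − 9n ln(n/12) + O(ln n)
      = 9n ln(9n) − 9n ln n + 9n ln 12 − 9n + O(ln n)
      = 9n ln 9 + 9n ln 12 − 9n + O(ln n)
      = 9n (ln 108 − 1) + O(ln n).
Numerically ln(108) − 1 ≈ 3.6821.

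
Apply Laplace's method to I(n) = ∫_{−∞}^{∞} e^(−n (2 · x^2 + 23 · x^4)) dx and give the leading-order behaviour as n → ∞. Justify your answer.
I(n) ~ sqrt(π/(2n))

φ(x) = 2 · x^2 + 23 · x^4 has its unique global minimum at x* = 0 (since φ'(x) = 4x + 92x^3 = 0 only at x = 0 for real x with both coefficients positive, and φ → ∞ as |x| → ∞). At x* = 0, φ(0) = 0 and φ''(0) = 4. Laplace's method then gives
  I(n) ~ sqrt(2π / (n · φ''(0))) · e^(−n φ(0)) = sqrt(2π / (4n)) = sqrt(π/(2n)).
The 23 · x^4 term contributes only at subleading order (an O(1/n) relative correction).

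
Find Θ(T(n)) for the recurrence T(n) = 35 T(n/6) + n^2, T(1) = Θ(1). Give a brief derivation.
T(n) = Θ(n^2)

log_6 35 ≈ 1.984. f(n) = n^2 dominates n^(log_6 35) since 2 > 1.984, and the regularity condition a·f(n/b) = 35·(n/6)^2 = (35/36)·n^2 ≤ c·f(n) holds with c = 35/36 ≈ 0.972 < 1. So this is Case 3: T(n) = Θ(f(n)) = Θ(n^2).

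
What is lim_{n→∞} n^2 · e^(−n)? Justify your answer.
lim = 0

Exponentials with base > 1 dominate every fixed polynomial: for any fixed c, n^c / e^n → 0 as n → ∞ (e.g. by the ratio test, or since e^n grows faster than any power of n). Hence n^2 · e^(−n) = n^2 / e^n → 0.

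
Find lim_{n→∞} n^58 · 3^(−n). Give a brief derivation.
lim = 0

Exponentials with base > 1 dominate every fixed polynomial: for any fixed c, n^c / 3^n → 0 as n → ∞ (e.g. by the ratio test, or by writing 3^n = e^(n ln 3) and noting e^(n ln 3) / n^c → ∞). Hence n^58 · 3^(−n) = n^58 / 3^n → 0.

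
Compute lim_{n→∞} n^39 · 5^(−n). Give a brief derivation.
lim = 0

Exponentials with base > 1 dominate every fixed polynomial: for any fixed c, n^c / 5^n → 0 as n → ∞ (e.g. by the ratio test, or by writing 5^n = e^(n ln 5) and noting e^(n ln 5) / n^c → ∞). Hence n^39 · 5^(−n) = n^39 / 5^n → 0.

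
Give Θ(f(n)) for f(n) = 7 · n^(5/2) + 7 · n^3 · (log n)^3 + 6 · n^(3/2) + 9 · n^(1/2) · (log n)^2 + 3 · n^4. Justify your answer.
f(n) ∈ Θ(n^4)

Compare the terms by growth order. For large n, n^a · (log n)^b dominates n^a' · (log n)^b' iff a > a', or (a = a' and b > b'). Ranking the 5 terms shows the dominant one is 3 · n^4. Hence f(n) ∈ Θ(n^4).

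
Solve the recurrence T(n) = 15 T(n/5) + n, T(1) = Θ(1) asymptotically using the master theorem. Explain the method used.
T(n) = Θ(n^(log_5 15))

Master theorem: compare f(n) = n to n^(log_5 15) where log_5 15 ≈ 1.683. Since 1 < log_5 15, we have f(n) = O(n^(log_5 15 − ε)) for some ε > 0 — Case 1. Hence T(n) = Θ(n^(log_5 15)).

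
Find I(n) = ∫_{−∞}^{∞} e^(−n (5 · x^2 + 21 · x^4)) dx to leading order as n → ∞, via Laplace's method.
I(n) ~ sqrt(π/(5n))

φ(x) = 5 · x^2 + 21 · x^4 has its unique global minimum at x* = 0 (since φ'(x) = 10x + 84x^3 = 0 only at x = 0 for real x with both coefficients positive, and φ → ∞ as |x| → ∞). At x* = 0, φ(0) = 0 and φ''(0) = 10. Laplace's method then gives
  I(n) ~ sqrt(2π / (n · φ''(0))) · e^(−n φ(0)) = sqrt(2π / (10n)) = sqrt(π/(5n)).
The 21 · x^4 term contributes only at subleading order (an O(1/n) relative correction).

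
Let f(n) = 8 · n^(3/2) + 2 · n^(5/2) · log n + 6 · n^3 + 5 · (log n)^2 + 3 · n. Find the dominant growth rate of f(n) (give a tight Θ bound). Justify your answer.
f(n) ∈ Θ(n^3)

Compare the terms by growth order. For large n, n^a · (log n)^b dominates n^a' · (log n)^b' iff a > a', or (a = a' and b > b'). Ranking the 5 terms shows the dominant one is 6 · n^3. Hence f(n) ∈ Θ(n^3).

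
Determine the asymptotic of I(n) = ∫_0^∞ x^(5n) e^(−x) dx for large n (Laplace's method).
I(n) ~ sqrt(2π·5n) · (5n/e)^(5n)

Write the integrand as exp(5n ln x − x) and set f(x) = 5n ln x − x. Then f'(x) = 5n/x − 1 = 0 at x* = 5n, and f''(x*) = −5n/x*^2 = −1/(5n). Laplace's method (interior maximum) gives
  I(n) ~ e^(f(x*)) · sqrt(2π / |f''(x*)|)
        = exp(5n ln(5n) − 5n) · sqrt(2π · 5n)
        = (5n)^(5n) e^(−5n) · sqrt(2π·5n)
        = sqrt(2π·5n) · (5n/e)^(5n).
This matches Γ(5n+1) with Stirling applied to Γ.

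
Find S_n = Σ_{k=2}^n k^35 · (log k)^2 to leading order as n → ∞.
S_n ~ n^36 · (log n)^2 / 36

By integral comparison, S_n = ∫_1^n x^35 · (log x)^2 dx + O(n^35 · (log n)^2). For the integral, the leading term of ∫_1^n x^35 (log x)^2 dx is n^36/36 · (log n)^2 (by repeated integration by parts; each step lowers the log-exponent and produces a relatively O(1/log n) correction). Hence S_n ~ n^36 · (log n)^2 / 36.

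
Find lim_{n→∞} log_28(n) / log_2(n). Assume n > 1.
lim = ln(2) / ln(28) = log_28(2)

Change of base: log_28(n) = ln n / ln 28 and log_2(n) = ln n / ln 2. The ratio is (ln n / ln 28) · (ln 2 / ln n) = ln 2 / ln 28, a constant independent of n. So the limit is ln 2 / ln 28 = log_28(2).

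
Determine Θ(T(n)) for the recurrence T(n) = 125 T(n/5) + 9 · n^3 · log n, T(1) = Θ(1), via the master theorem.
T(n) = Θ(n^3 · (log n)^2)

Here log_5 125 = 3 and f(n) = 9 · n^3 · log n = Θ(n^(log_5 125) · (log n)^1). This is the extended Case 2 of the master theorem (f matches the critical exponent up to log factors), giving T(n) = Θ(n^(log_5 125) · (log n)^(1+1)) = Θ(n^3 · (log n)^2).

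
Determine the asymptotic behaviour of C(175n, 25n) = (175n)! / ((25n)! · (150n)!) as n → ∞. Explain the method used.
C(175n, 25n) ~ (823543/46656)^(25n) · sqrt(7/(12π·25n))

Write N = 25n. Apply Stirling to each factorial:
  (7N)! ~ sqrt(2π·7N) · (7N/e)^(7N),
  N! ~ sqrt(2π N) · (N/e)^N,
  (6N)! ~ sqrt(2π·6N) · (6N/e)^(6N).
The exponential factors combine to (7N)^(7N) / (N^N · (6N)^(6N)) = 7^(7N)/6^(6N) = (7^7/6^6)^N = (823543/46656)^N.
The square-root prefactors combine to sqrt(2π·7N) / (sqrt(2π N)·sqrt(2π·6N)) = sqrt(7 / (2π·6·N)) = sqrt(7/(12π·25n)).
Substituting N = 25n: C(175n, 25n) ~ (823543/46656)^(25n) · sqrt(7/(12π·25n)).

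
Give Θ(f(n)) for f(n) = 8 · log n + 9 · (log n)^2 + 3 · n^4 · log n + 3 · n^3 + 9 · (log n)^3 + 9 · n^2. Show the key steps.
f(n) ∈ Θ(n^4 · log n)

Compare the terms by growth order. For large n, n^a · (log n)^b dominates n^a' · (log n)^b' iff a > a', or (a = a' and b > b'). Ranking the 6 terms shows the dominant one is 3 · n^4 · log n. Hence f(n) ∈ Θ(n^4 · log n).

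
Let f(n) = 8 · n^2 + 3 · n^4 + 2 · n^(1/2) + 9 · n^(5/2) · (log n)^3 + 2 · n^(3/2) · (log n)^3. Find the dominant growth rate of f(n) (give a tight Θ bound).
f(n) ∈ Θ(n^4)

Compare the terms by growth order. For large n, n^a · (log n)^b dominates n^a' · (log n)^b' iff a > a', or (a = a' and b > b'). Ranking the 5 terms shows the dominant one is 3 · n^4. Hence f(n) ∈ Θ(n^4).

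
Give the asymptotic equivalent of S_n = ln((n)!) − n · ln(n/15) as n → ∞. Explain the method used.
S_n ~ n · (ln 15 − 1) + O(ln n)

Stirling: ln((n)!) = n ln(n) − n + O(ln n).
  S_n = n ln(n) − n − n ln(n/15) + O(ln n)
      = n ln(n) − n ln n + n ln 15 − n + O(ln n)
      = n ln 15 − n + O(ln n)
      = n (ln 15 − 1) + O(ln n).
Numerically ln(15) − 1 ≈ 1.7081.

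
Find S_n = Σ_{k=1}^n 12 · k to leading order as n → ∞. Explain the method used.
S_n ~ 6 · n^2

By integral comparison (Euler-Maclaurin), Σ_{k=1}^n 12 · k = 12 · ∫_0^n x^1 dx + O(n) = 12 · n^2/2 = 6 · n^2 + O(n). (Equivalently, Faulhaber's formula gives the same leading term.)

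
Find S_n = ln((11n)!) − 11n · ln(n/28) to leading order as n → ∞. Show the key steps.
S_n ~ 11n · (ln 308 − 1) + O(ln n)

Stirling: ln((11n)!) = 11n ln(11n) − 11n + O(ln n).
  S_n = 11n ln(11n) − 11n − 11n ln(n/28) + O(ln n)
      = 11n ln(11n) − 11n ln n + 11n ln 28 − 11n + O(ln n)
      = 11n ln 11 + 11n ln 28 − 11n + O(ln n)
      = 11n (ln 308 − 1) + O(ln n).
Numerically ln(308) − 1 ≈ 4.7301.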